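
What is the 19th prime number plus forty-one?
The 19th prime number = 67
Convert forty-one (English words) → 41 (decimal)
Compute 67 + 41 = 108
108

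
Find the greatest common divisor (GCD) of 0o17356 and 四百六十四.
Convert 0o17356 (octal) → 1×4096 + 7×512 + 3×64 + 5×8 + 6 = 7918 (decimal)
Convert 四百六十四 (Chinese numeral) → 4×100 + 6×10 + 4 = 464 (decimal)
Compute gcd(7918, 464) = 2
2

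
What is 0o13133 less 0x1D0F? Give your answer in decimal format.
Convert 0o13133 (octal) → 1×4096 + 3×512 + 1×64 + 3×8 + 3 = 5723 (decimal)
Convert 0x1D0F (hexadecimal) → 1×4096 + 13×256 + 15 = 7439 (decimal)
Compute 5723 - 7439 = -1716
-1716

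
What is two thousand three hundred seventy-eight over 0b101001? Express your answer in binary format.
Convert two thousand three hundred seventy-eight (English words) → 2×1000 + 3×100 + 78 = 2378 (decimal)
Convert 0b101001 (binary) → 32 + 8 + 1 = 41 (decimal)
Compute 2378 ÷ 41 = 58
Convert 58 (decimal) → 58 = 32 + 16 + 8 + 2 → 0b111010 (binary)
0b111010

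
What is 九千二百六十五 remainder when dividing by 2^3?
Convert 九千二百六十五 (Chinese numeral) → 9×1000 + 2×100 + 6×10 + 5 = 9265 (decimal)
Convert 2^3 (power) → 8 (decimal)
Compute 9265 mod 8 = 1
1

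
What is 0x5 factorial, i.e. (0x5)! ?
Convert 0x5 (hexadecimal) → 5 (decimal)
Compute 5! = 120
120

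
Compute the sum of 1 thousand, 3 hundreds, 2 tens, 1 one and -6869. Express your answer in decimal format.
Convert 1 thousand, 3 hundreds, 2 tens, 1 one (place-value notation) → 1×1000 + 3×100 + 2×10 + 1 = 1321 (decimal)
Compute 1321 + -6869 = -5548
-5548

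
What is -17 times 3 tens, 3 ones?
Convert 3 tens, 3 ones (place-value notation) → 3×10 + 3 = 33 (decimal)
Compute -17 × 33 = -561
-561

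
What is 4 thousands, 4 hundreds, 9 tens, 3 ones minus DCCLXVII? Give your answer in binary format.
Convert 4 thousands, 4 hundreds, 9 tens, 3 ones (place-value notation) → 4×1000 + 4×100 + 9×10 + 3 = 4493 (decimal)
Convert DCCLXVII (Roman numeral) → 500 + 100 + 100 + 50 + 10 + 5 + 1 + 1 = 767 (decimal)
Compute 4493 - 767 = 3726
Convert 3726 (decimal) → 3726 = 2048 + 1024 + 512 + 128 + 8 + 4 + 2 → 0b111010001110 (binary)
0b111010001110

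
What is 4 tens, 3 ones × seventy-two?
Convert 4 tens, 3 ones (place-value notation) → 4×10 + 3 = 43 (decimal)
Convert seventy-two (English words) → 72 (decimal)
Compute 43 × 72 = 3096
3096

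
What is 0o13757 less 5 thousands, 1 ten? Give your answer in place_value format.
Convert 0o13757 (octal) → 1×4096 + 3×512 + 7×64 + 5×8 + 7 = 6127 (decimal)
Convert 5 thousands, 1 ten (place-value notation) → 5×1000 + 1×10 = 5010 (decimal)
Compute 6127 - 5010 = 1117
Convert 1117 (decimal) → 1117 = 1×1000 + 1×100 + 1×10 + 7 → 1 thousand, 1 hundred, 1 ten, 7 ones (place-value notation)
1 thousand, 1 hundred, 1 ten, 7 ones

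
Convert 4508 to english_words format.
Convert 4508 (decimal) → 4508 = 4×1000 + 5×100 + 8 → four thousand five hundred eight (English words)
four thousand five hundred eight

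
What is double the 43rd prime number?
The 43rd prime number = 191
Compute 191 × 2 = 382
382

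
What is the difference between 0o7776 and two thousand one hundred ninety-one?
Convert 0o7776 (octal) → 7×512 + 7×64 + 7×8 + 6 = 4094 (decimal)
Convert two thousand one hundred ninety-one (English words) → 2×1000 + 1×100 + 91 = 2191 (decimal)
Difference: |4094 - 2191| = 1903
1903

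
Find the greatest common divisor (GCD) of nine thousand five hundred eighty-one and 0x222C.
Convert nine thousand five hundred eighty-one (English words) → 9×1000 + 5×100 + 81 = 9581 (decimal)
Convert 0x222C (hexadecimal) → 2×4096 + 2×256 + 2×16 + 12 = 8748 (decimal)
Compute gcd(9581, 8748) = 1
1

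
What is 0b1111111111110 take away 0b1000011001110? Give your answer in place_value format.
Convert 0b1111111111110 (binary) → 4096 + 2048 + 1024 + 512 + 256 + 128 + 64 + 32 + 16 + 8 + 4 + 2 = 8190 (decimal)
Convert 0b1000011001110 (binary) → 4096 + 128 + 64 + 8 + 4 + 2 = 4302 (decimal)
Compute 8190 - 4302 = 3888
Convert 3888 (decimal) → 3888 = 3×1000 + 8×100 + 8×10 + 8 → 3 thousands, 8 hundreds, 8 tens, 8 ones (place-value notation)
3 thousands, 8 hundreds, 8 tens, 8 ones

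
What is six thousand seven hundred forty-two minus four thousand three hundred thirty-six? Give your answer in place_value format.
Convert six thousand seven hundred forty-two (English words) → 6×1000 + 7×100 + 42 = 6742 (decimal)
Convert four thousand three hundred thirty-six (English words) → 4×1000 + 3×100 + 36 = 4336 (decimal)
Compute 6742 - 4336 = 2406
Convert 2406 (decimal) → 2406 = 2×1000 + 4×100 + 6 → 2 thousands, 4 hundreds, 6 ones (place-value notation)
2 thousands, 4 hundreds, 6 ones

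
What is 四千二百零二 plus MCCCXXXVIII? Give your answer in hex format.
Convert 四千二百零二 (Chinese numeral) → 4×1000 + 2×100 + 2 = 4202 (decimal)
Convert MCCCXXXVIII (Roman numeral) → 1000 + 100 + 100 + 100 + 10 + 10 + 10 + 5 + 1 + 1 + 1 = 1338 (decimal)
Compute 4202 + 1338 = 5540
Convert 5540 (decimal) → 5540 = 1×4096 + 5×256 + 10×16 + 4 → 0x15A4 (hexadecimal)
0x15A4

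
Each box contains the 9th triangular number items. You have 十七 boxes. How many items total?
Convert the 9th triangular number (triangular index) → 9×10/2 = 45 (decimal)
Convert 十七 (Chinese numeral) → 1×10 + 7 = 17 (decimal)
Compute 45 × 17 = 765
765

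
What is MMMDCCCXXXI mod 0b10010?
Convert MMMDCCCXXXI (Roman numeral) → 1000 + 1000 + 1000 + 500 + 100 + 100 + 100 + 10 + 10 + 10 + 1 = 3831 (decimal)
Convert 0b10010 (binary) → 16 + 2 = 18 (decimal)
Compute 3831 mod 18 = 15
15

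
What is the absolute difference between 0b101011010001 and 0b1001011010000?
Convert 0b101011010001 (binary) → 2048 + 512 + 128 + 64 + 16 + 1 = 2769 (decimal)
Convert 0b1001011010000 (binary) → 4096 + 512 + 128 + 64 + 16 = 4816 (decimal)
Compute |2769 - 4816| = 2047
2047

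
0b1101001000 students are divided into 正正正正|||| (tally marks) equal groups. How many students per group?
Convert 0b1101001000 (binary) → 512 + 256 + 64 + 8 = 840 (decimal)
Convert 正正正正|||| (tally marks) → 5 + 5 + 5 + 5 + 4 = 24 (decimal)
Compute 840 ÷ 24 = 35
35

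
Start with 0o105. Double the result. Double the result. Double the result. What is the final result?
Convert 0o105 (octal) → 1×64 + 5 = 69 (decimal)
Start: 69
69 × 2 = 138
138 × 2 = 276
276 × 2 = 552
552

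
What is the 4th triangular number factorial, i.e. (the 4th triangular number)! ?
Convert the 4th triangular number (triangular index) → 4×5/2 = 10 (decimal)
Compute 10! = 3628800
3628800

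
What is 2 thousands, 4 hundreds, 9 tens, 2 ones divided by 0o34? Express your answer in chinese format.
Convert 2 thousands, 4 hundreds, 9 tens, 2 ones (place-value notation) → 2×1000 + 4×100 + 9×10 + 2 = 2492 (decimal)
Convert 0o34 (octal) → 3×8 + 4 = 28 (decimal)
Compute 2492 ÷ 28 = 89
Convert 89 (decimal) → 89 = 8×10 + 9 → 八十九 (Chinese numeral)
八十九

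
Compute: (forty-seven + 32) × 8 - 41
Convert forty-seven (English words) → 47 (decimal)
Expression in decimal: (47 + 32) × 8 - 41
Parentheses first: 47 + 32 = 79
Multiply: 79 × 8 = 632
Subtract: 632 - 41 = 591
591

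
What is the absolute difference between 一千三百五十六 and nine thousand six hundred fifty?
Convert 一千三百五十六 (Chinese numeral) → 1×1000 + 3×100 + 5×10 + 6 = 1356 (decimal)
Convert nine thousand six hundred fifty (English words) → 9×1000 + 6×100 + 50 = 9650 (decimal)
Compute |1356 - 9650| = 8294
8294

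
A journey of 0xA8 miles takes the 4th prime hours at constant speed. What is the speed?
Convert 0xA8 (hexadecimal) → 10×16 + 8 = 168 (decimal)
Convert the 4th prime (prime index) → 7 (decimal)
Compute 168 ÷ 7 = 24
24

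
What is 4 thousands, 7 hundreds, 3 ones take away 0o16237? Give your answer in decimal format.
Convert 4 thousands, 7 hundreds, 3 ones (place-value notation) → 4×1000 + 7×100 + 3 = 4703 (decimal)
Convert 0o16237 (octal) → 1×4096 + 6×512 + 2×64 + 3×8 + 7 = 7327 (decimal)
Compute 4703 - 7327 = -2624
-2624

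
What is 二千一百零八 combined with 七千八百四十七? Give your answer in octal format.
Convert 二千一百零八 (Chinese numeral) → 2×1000 + 1×100 + 8 = 2108 (decimal)
Convert 七千八百四十七 (Chinese numeral) → 7×1000 + 8×100 + 4×10 + 7 = 7847 (decimal)
Compute 2108 + 7847 = 9955
Convert 9955 (decimal) → 9955 = 2×4096 + 3×512 + 3×64 + 4×8 + 3 → 0o23343 (octal)
0o23343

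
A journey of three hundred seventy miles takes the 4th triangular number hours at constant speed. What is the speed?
Convert three hundred seventy (English words) → 3×100 + 70 = 370 (decimal)
Convert the 4th triangular number (triangular index) → 4×5/2 = 10 (decimal)
Compute 370 ÷ 10 = 37
37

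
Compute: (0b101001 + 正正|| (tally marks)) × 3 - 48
Convert 0b101001 (binary) → 32 + 8 + 1 = 41 (decimal)
Convert 正正|| (tally marks) → 5 + 5 + 2 = 12 (decimal)
Expression in decimal: (41 + 12) × 3 - 48
Parentheses first: 41 + 12 = 53
Multiply: 53 × 3 = 159
Subtract: 159 - 48 = 111
111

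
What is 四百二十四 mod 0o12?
Convert 四百二十四 (Chinese numeral) → 4×100 + 2×10 + 4 = 424 (decimal)
Convert 0o12 (octal) → 1×8 + 2 = 10 (decimal)
Compute 424 mod 10 = 4
4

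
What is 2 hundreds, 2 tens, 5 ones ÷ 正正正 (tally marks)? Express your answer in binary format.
Convert 2 hundreds, 2 tens, 5 ones (place-value notation) → 2×100 + 2×10 + 5 = 225 (decimal)
Convert 正正正 (tally marks) → 5 + 5 + 5 = 15 (decimal)
Compute 225 ÷ 15 = 15
Convert 15 (decimal) → 15 = 8 + 4 + 2 + 1 → 0b1111 (binary)
0b1111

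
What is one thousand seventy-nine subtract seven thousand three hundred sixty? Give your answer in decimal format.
Convert one thousand seventy-nine (English words) → 1×1000 + 79 = 1079 (decimal)
Convert seven thousand three hundred sixty (English words) → 7×1000 + 3×100 + 60 = 7360 (decimal)
Compute 1079 - 7360 = -6281
-6281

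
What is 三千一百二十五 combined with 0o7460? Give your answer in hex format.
Convert 三千一百二十五 (Chinese numeral) → 3×1000 + 1×100 + 2×10 + 5 = 3125 (decimal)
Convert 0o7460 (octal) → 7×512 + 4×64 + 6×8 = 3888 (decimal)
Compute 3125 + 3888 = 7013
Convert 7013 (decimal) → 7013 = 1×4096 + 11×256 + 6×16 + 5 → 0x1B65 (hexadecimal)
0x1B65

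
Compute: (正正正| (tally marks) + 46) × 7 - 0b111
Convert 正正正| (tally marks) → 5 + 5 + 5 + 1 = 16 (decimal)
Convert 0b111 (binary) → 4 + 2 + 1 = 7 (decimal)
Expression in decimal: (16 + 46) × 7 - 7
Parentheses first: 16 + 46 = 62
Multiply: 62 × 7 = 434
Subtract: 434 - 7 = 427
427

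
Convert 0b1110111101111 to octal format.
Convert 0b1110111101111 (binary) → 4096 + 2048 + 1024 + 256 + 128 + 64 + 32 + 8 + 4 + 2 + 1 = 7663 (decimal)
Convert 7663 (decimal) → 7663 = 1×4096 + 6×512 + 7×64 + 5×8 + 7 → 0o16757 (octal)
0o16757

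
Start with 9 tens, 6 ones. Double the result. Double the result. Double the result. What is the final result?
Convert 9 tens, 6 ones (place-value notation) → 9×10 + 6 = 96 (decimal)
Start: 96
96 × 2 = 192
192 × 2 = 384
384 × 2 = 768
768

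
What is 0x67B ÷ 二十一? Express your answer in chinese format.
Convert 0x67B (hexadecimal) → 6×256 + 7×16 + 11 = 1659 (decimal)
Convert 二十一 (Chinese numeral) → 2×10 + 1 = 21 (decimal)
Compute 1659 ÷ 21 = 79
Convert 79 (decimal) → 79 = 7×10 + 9 → 七十九 (Chinese numeral)
七十九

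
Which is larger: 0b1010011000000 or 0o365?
Convert 0b1010011000000 (binary) → 4096 + 1024 + 128 + 64 = 5312 (decimal)
Convert 0o365 (octal) → 3×64 + 6×8 + 5 = 245 (decimal)
Compare 5312 vs 245: larger = 5312
5312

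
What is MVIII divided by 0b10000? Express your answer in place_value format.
Convert MVIII (Roman numeral) → 1000 + 5 + 1 + 1 + 1 = 1008 (decimal)
Convert 0b10000 (binary) → 16 (decimal)
Compute 1008 ÷ 16 = 63
Convert 63 (decimal) → 63 = 6×10 + 3 → 6 tens, 3 ones (place-value notation)
6 tens, 3 ones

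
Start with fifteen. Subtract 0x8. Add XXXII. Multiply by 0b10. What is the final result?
Convert fifteen (English words) → 15 (decimal)
Start: 15
Convert 0x8 (hexadecimal) → 8 (decimal)
15 - 8 = 7
Convert XXXII (Roman numeral) → 10 + 10 + 10 + 1 + 1 = 32 (decimal)
7 + 32 = 39
Convert 0b10 (binary) → 2 (decimal)
39 × 2 = 78
78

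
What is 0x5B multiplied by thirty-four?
Convert 0x5B (hexadecimal) → 5×16 + 11 = 91 (decimal)
Convert thirty-four (English words) → 34 (decimal)
Compute 91 × 34 = 3094
3094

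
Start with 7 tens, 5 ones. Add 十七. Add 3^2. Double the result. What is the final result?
Convert 7 tens, 5 ones (place-value notation) → 7×10 + 5 = 75 (decimal)
Start: 75
Convert 十七 (Chinese numeral) → 1×10 + 7 = 17 (decimal)
75 + 17 = 92
Convert 3^2 (power) → 9 (decimal)
92 + 9 = 101
101 × 2 = 202
202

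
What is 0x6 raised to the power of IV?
Convert 0x6 (hexadecimal) → 6 (decimal)
Convert IV (Roman numeral) → 4 (decimal)
Compute 6 ^ 4 = 1296
1296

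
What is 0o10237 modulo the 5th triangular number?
Convert 0o10237 (octal) → 1×4096 + 2×64 + 3×8 + 7 = 4255 (decimal)
Convert the 5th triangular number (triangular index) → 5×6/2 = 15 (decimal)
Compute 4255 mod 15 = 10
10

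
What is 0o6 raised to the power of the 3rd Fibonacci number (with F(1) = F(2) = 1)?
Convert 0o6 (octal) → 6 (decimal)
Convert the 3rd Fibonacci number (with F(1) = F(2) = 1) (Fibonacci index) → 1, 1, 2 → 2 (decimal)
Compute 6 ^ 2 = 36
36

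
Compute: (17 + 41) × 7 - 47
Parentheses first: 17 + 41 = 58
Multiply: 58 × 7 = 406
Subtract: 406 - 47 = 359
359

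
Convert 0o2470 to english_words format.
Convert 0o2470 (octal) → 2×512 + 4×64 + 7×8 = 1336 (decimal)
Convert 1336 (decimal) → 1336 = 1×1000 + 3×100 + 36 → one thousand three hundred thirty-six (English words)
one thousand three hundred thirty-six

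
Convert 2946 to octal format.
Convert 2946 (decimal) → 2946 = 5×512 + 6×64 + 2 → 0o5602 (octal)
0o5602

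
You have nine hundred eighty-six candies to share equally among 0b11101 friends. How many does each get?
Convert nine hundred eighty-six (English words) → 9×100 + 86 = 986 (decimal)
Convert 0b11101 (binary) → 16 + 8 + 4 + 1 = 29 (decimal)
Compute 986 ÷ 29 = 34
34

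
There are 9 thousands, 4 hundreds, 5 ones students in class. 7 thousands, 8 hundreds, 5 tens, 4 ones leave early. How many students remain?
Convert 9 thousands, 4 hundreds, 5 ones (place-value notation) → 9×1000 + 4×100 + 5 = 9405 (decimal)
Convert 7 thousands, 8 hundreds, 5 tens, 4 ones (place-value notation) → 7×1000 + 8×100 + 5×10 + 4 = 7854 (decimal)
Compute 9405 - 7854 = 1551
1551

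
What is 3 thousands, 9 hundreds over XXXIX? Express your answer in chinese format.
Convert 3 thousands, 9 hundreds (place-value notation) → 3×1000 + 9×100 = 3900 (decimal)
Convert XXXIX (Roman numeral) → 10 + 10 + 10 + 9 = 39 (decimal)
Compute 3900 ÷ 39 = 100
Convert 100 (decimal) → 100 = 1×100 → 一百 (Chinese numeral)
一百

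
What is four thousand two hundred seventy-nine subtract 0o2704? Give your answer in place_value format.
Convert four thousand two hundred seventy-nine (English words) → 4×1000 + 2×100 + 79 = 4279 (decimal)
Convert 0o2704 (octal) → 2×512 + 7×64 + 4 = 1476 (decimal)
Compute 4279 - 1476 = 2803
Convert 2803 (decimal) → 2803 = 2×1000 + 8×100 + 3 → 2 thousands, 8 hundreds, 3 ones (place-value notation)
2 thousands, 8 hundreds, 3 ones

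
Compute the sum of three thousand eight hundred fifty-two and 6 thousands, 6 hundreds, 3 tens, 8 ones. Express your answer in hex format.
Convert three thousand eight hundred fifty-two (English words) → 3×1000 + 8×100 + 52 = 3852 (decimal)
Convert 6 thousands, 6 hundreds, 3 tens, 8 ones (place-value notation) → 6×1000 + 6×100 + 3×10 + 8 = 6638 (decimal)
Compute 3852 + 6638 = 10490
Convert 10490 (decimal) → 10490 = 2×4096 + 8×256 + 15×16 + 10 → 0x28FA (hexadecimal)
0x28FA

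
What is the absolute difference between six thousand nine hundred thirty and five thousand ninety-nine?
Convert six thousand nine hundred thirty (English words) → 6×1000 + 9×100 + 30 = 6930 (decimal)
Convert five thousand ninety-nine (English words) → 5×1000 + 99 = 5099 (decimal)
Compute |6930 - 5099| = 1831
1831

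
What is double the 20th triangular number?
The 20th triangular number = 20×21/2 = 210
Compute 210 × 2 = 420
420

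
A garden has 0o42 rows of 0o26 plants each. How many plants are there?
Convert 0o26 (octal) → 2×8 + 6 = 22 (decimal)
Convert 0o42 (octal) → 4×8 + 2 = 34 (decimal)
Compute 22 × 34 = 748
748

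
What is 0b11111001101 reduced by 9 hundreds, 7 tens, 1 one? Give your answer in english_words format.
Convert 0b11111001101 (binary) → 1024 + 512 + 256 + 128 + 64 + 8 + 4 + 1 = 1997 (decimal)
Convert 9 hundreds, 7 tens, 1 one (place-value notation) → 9×100 + 7×10 + 1 = 971 (decimal)
Compute 1997 - 971 = 1026
Convert 1026 (decimal) → 1026 = 1×1000 + 26 → one thousand twenty-six (English words)
one thousand twenty-six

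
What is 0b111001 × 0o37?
Convert 0b111001 (binary) → 32 + 16 + 8 + 1 = 57 (decimal)
Convert 0o37 (octal) → 3×8 + 7 = 31 (decimal)
Compute 57 × 31 = 1767
1767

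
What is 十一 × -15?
Convert 十一 (Chinese numeral) → 1×10 + 1 = 11 (decimal)
Compute 11 × -15 = -165
-165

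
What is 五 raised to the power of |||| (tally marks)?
Convert 五 (Chinese numeral) → 5 (decimal)
Convert |||| (tally marks) → 4 (decimal)
Compute 5 ^ 4 = 625
625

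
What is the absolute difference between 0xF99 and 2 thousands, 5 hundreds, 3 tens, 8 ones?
Convert 0xF99 (hexadecimal) → 15×256 + 9×16 + 9 = 3993 (decimal)
Convert 2 thousands, 5 hundreds, 3 tens, 8 ones (place-value notation) → 2×1000 + 5×100 + 3×10 + 8 = 2538 (decimal)
Compute |3993 - 2538| = 1455
1455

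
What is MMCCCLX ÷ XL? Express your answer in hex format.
Convert MMCCCLX (Roman numeral) → 1000 + 1000 + 100 + 100 + 100 + 50 + 10 = 2360 (decimal)
Convert XL (Roman numeral) → 40 (decimal)
Compute 2360 ÷ 40 = 59
Convert 59 (decimal) → 59 = 3×16 + 11 → 0x3B (hexadecimal)
0x3B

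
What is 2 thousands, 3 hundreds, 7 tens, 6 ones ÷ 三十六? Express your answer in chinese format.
Convert 2 thousands, 3 hundreds, 7 tens, 6 ones (place-value notation) → 2×1000 + 3×100 + 7×10 + 6 = 2376 (decimal)
Convert 三十六 (Chinese numeral) → 3×10 + 6 = 36 (decimal)
Compute 2376 ÷ 36 = 66
Convert 66 (decimal) → 66 = 6×10 + 6 → 六十六 (Chinese numeral)
六十六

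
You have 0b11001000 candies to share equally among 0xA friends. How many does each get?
Convert 0b11001000 (binary) → 128 + 64 + 8 = 200 (decimal)
Convert 0xA (hexadecimal) → 10 (decimal)
Compute 200 ÷ 10 = 20
20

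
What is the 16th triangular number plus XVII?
The 16th triangular number = 16×17/2 = 136
Convert XVII (Roman numeral) → 10 + 5 + 1 + 1 = 17 (decimal)
Compute 136 + 17 = 153
153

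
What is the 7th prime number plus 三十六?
The 7th prime number = 17
Convert 三十六 (Chinese numeral) → 3×10 + 6 = 36 (decimal)
Compute 17 + 36 = 53
53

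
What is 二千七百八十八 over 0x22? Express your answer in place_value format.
Convert 二千七百八十八 (Chinese numeral) → 2×1000 + 7×100 + 8×10 + 8 = 2788 (decimal)
Convert 0x22 (hexadecimal) → 2×16 + 2 = 34 (decimal)
Compute 2788 ÷ 34 = 82
Convert 82 (decimal) → 82 = 8×10 + 2 → 8 tens, 2 ones (place-value notation)
8 tens, 2 ones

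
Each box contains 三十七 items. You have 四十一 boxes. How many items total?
Convert 三十七 (Chinese numeral) → 3×10 + 7 = 37 (decimal)
Convert 四十一 (Chinese numeral) → 4×10 + 1 = 41 (decimal)
Compute 37 × 41 = 1517
1517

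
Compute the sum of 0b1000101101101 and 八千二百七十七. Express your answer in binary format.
Convert 0b1000101101101 (binary) → 4096 + 256 + 64 + 32 + 8 + 4 + 1 = 4461 (decimal)
Convert 八千二百七十七 (Chinese numeral) → 8×1000 + 2×100 + 7×10 + 7 = 8277 (decimal)
Compute 4461 + 8277 = 12738
Convert 12738 (decimal) → 12738 = 8192 + 4096 + 256 + 128 + 64 + 2 → 0b11000111000010 (binary)
0b11000111000010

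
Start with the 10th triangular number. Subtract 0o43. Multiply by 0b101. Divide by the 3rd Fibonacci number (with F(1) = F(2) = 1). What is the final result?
Convert the 10th triangular number (triangular index) → 10×11/2 = 55 (decimal)
Start: 55
Convert 0o43 (octal) → 4×8 + 3 = 35 (decimal)
55 - 35 = 20
Convert 0b101 (binary) → 4 + 1 = 5 (decimal)
20 × 5 = 100
Convert the 3rd Fibonacci number (with F(1) = F(2) = 1) (Fibonacci index) → 1, 1, 2 → 2 (decimal)
100 ÷ 2 = 50
50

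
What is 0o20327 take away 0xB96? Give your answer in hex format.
Convert 0o20327 (octal) → 2×4096 + 3×64 + 2×8 + 7 = 8407 (decimal)
Convert 0xB96 (hexadecimal) → 11×256 + 9×16 + 6 = 2966 (decimal)
Compute 8407 - 2966 = 5441
Convert 5441 (decimal) → 5441 = 1×4096 + 5×256 + 4×16 + 1 → 0x1541 (hexadecimal)
0x1541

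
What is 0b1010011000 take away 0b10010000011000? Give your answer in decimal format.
Convert 0b1010011000 (binary) → 512 + 128 + 16 + 8 = 664 (decimal)
Convert 0b10010000011000 (binary) → 8192 + 1024 + 16 + 8 = 9240 (decimal)
Compute 664 - 9240 = -8576
-8576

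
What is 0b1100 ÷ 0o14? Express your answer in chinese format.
Convert 0b1100 (binary) → 8 + 4 = 12 (decimal)
Convert 0o14 (octal) → 1×8 + 4 = 12 (decimal)
Compute 12 ÷ 12 = 1
Convert 1 (decimal) → 一 (Chinese numeral)
一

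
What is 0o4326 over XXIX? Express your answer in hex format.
Convert 0o4326 (octal) → 4×512 + 3×64 + 2×8 + 6 = 2262 (decimal)
Convert XXIX (Roman numeral) → 10 + 10 + 9 = 29 (decimal)
Compute 2262 ÷ 29 = 78
Convert 78 (decimal) → 78 = 4×16 + 14 → 0x4E (hexadecimal)
0x4E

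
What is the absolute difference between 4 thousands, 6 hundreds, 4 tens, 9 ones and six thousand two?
Convert 4 thousands, 6 hundreds, 4 tens, 9 ones (place-value notation) → 4×1000 + 6×100 + 4×10 + 9 = 4649 (decimal)
Convert six thousand two (English words) → 6×1000 + 2 = 6002 (decimal)
Compute |4649 - 6002| = 1353
1353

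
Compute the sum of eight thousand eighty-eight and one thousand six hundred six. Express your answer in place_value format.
Convert eight thousand eighty-eight (English words) → 8×1000 + 88 = 8088 (decimal)
Convert one thousand six hundred six (English words) → 1×1000 + 6×100 + 6 = 1606 (decimal)
Compute 8088 + 1606 = 9694
Convert 9694 (decimal) → 9694 = 9×1000 + 6×100 + 9×10 + 4 → 9 thousands, 6 hundreds, 9 tens, 4 ones (place-value notation)
9 thousands, 6 hundreds, 9 tens, 4 ones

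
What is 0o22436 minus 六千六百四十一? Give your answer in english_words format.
Convert 0o22436 (octal) → 2×4096 + 2×512 + 4×64 + 3×8 + 6 = 9502 (decimal)
Convert 六千六百四十一 (Chinese numeral) → 6×1000 + 6×100 + 4×10 + 1 = 6641 (decimal)
Compute 9502 - 6641 = 2861
Convert 2861 (decimal) → 2861 = 2×1000 + 8×100 + 61 → two thousand eight hundred sixty-one (English words)
two thousand eight hundred sixty-one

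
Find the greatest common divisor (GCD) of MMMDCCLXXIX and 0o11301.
Convert MMMDCCLXXIX (Roman numeral) → 1000 + 1000 + 1000 + 500 + 100 + 100 + 50 + 10 + 10 + 9 = 3779 (decimal)
Convert 0o11301 (octal) → 1×4096 + 1×512 + 3×64 + 1 = 4801 (decimal)
Compute gcd(3779, 4801) = 1
1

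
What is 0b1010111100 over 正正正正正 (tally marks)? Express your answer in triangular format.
Convert 0b1010111100 (binary) → 512 + 128 + 32 + 16 + 8 + 4 = 700 (decimal)
Convert 正正正正正 (tally marks) → 5 + 5 + 5 + 5 + 5 = 25 (decimal)
Compute 700 ÷ 25 = 28
Convert 28 (decimal) → 28 = 7×8/2 → the 7th triangular number (triangular index)
the 7th triangular number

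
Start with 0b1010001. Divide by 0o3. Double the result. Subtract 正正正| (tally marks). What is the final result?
Convert 0b1010001 (binary) → 64 + 16 + 1 = 81 (decimal)
Start: 81
Convert 0o3 (octal) → 3 (decimal)
81 ÷ 3 = 27
27 × 2 = 54
Convert 正正正| (tally marks) → 5 + 5 + 5 + 1 = 16 (decimal)
54 - 16 = 38
38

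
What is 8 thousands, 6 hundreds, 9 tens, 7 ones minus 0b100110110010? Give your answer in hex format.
Convert 8 thousands, 6 hundreds, 9 tens, 7 ones (place-value notation) → 8×1000 + 6×100 + 9×10 + 7 = 8697 (decimal)
Convert 0b100110110010 (binary) → 2048 + 256 + 128 + 32 + 16 + 2 = 2482 (decimal)
Compute 8697 - 2482 = 6215
Convert 6215 (decimal) → 6215 = 1×4096 + 8×256 + 4×16 + 7 → 0x1847 (hexadecimal)
0x1847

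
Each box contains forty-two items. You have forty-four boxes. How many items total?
Convert forty-two (English words) → 42 (decimal)
Convert forty-four (English words) → 44 (decimal)
Compute 42 × 44 = 1848
1848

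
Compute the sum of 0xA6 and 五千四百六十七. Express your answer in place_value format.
Convert 0xA6 (hexadecimal) → 10×16 + 6 = 166 (decimal)
Convert 五千四百六十七 (Chinese numeral) → 5×1000 + 4×100 + 6×10 + 7 = 5467 (decimal)
Compute 166 + 5467 = 5633
Convert 5633 (decimal) → 5633 = 5×1000 + 6×100 + 3×10 + 3 → 5 thousands, 6 hundreds, 3 tens, 3 ones (place-value notation)
5 thousands, 6 hundreds, 3 tens, 3 ones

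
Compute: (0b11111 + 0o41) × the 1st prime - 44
Convert 0b11111 (binary) → 16 + 8 + 4 + 2 + 1 = 31 (decimal)
Convert 0o41 (octal) → 4×8 + 1 = 33 (decimal)
Convert the 1st prime (prime index) → 2 (decimal)
Expression in decimal: (31 + 33) × 2 - 44
Parentheses first: 31 + 33 = 64
Multiply: 64 × 2 = 128
Subtract: 128 - 44 = 84
84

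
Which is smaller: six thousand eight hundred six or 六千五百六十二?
Convert six thousand eight hundred six (English words) → 6×1000 + 8×100 + 6 = 6806 (decimal)
Convert 六千五百六十二 (Chinese numeral) → 6×1000 + 5×100 + 6×10 + 2 = 6562 (decimal)
Compare 6806 vs 6562: smaller = 6562
6562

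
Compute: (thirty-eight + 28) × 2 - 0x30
Convert thirty-eight (English words) → 38 (decimal)
Convert 0x30 (hexadecimal) → 3×16 = 48 (decimal)
Expression in decimal: (38 + 28) × 2 - 48
Parentheses first: 38 + 28 = 66
Multiply: 66 × 2 = 132
Subtract: 132 - 48 = 84
84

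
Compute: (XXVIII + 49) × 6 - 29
Convert XXVIII (Roman numeral) → 10 + 10 + 5 + 1 + 1 + 1 = 28 (decimal)
Expression in decimal: (28 + 49) × 6 - 29
Parentheses first: 28 + 49 = 77
Multiply: 77 × 6 = 462
Subtract: 462 - 29 = 433
433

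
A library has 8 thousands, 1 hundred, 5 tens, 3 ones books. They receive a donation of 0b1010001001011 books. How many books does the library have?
Convert 8 thousands, 1 hundred, 5 tens, 3 ones (place-value notation) → 8×1000 + 1×100 + 5×10 + 3 = 8153 (decimal)
Convert 0b1010001001011 (binary) → 4096 + 1024 + 64 + 8 + 2 + 1 = 5195 (decimal)
Compute 8153 + 5195 = 13348
13348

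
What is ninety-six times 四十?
Convert ninety-six (English words) → 96 (decimal)
Convert 四十 (Chinese numeral) → 4×10 = 40 (decimal)
Compute 96 × 40 = 3840
3840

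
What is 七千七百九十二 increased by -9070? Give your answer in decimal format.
Convert 七千七百九十二 (Chinese numeral) → 7×1000 + 7×100 + 9×10 + 2 = 7792 (decimal)
Compute 7792 + -9070 = -1278
-1278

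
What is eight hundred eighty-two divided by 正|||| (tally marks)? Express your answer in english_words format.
Convert eight hundred eighty-two (English words) → 8×100 + 82 = 882 (decimal)
Convert 正|||| (tally marks) → 5 + 4 = 9 (decimal)
Compute 882 ÷ 9 = 98
Convert 98 (decimal) → ninety-eight (English words)
ninety-eight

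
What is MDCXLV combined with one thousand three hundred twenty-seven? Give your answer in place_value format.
Convert MDCXLV (Roman numeral) → 1000 + 500 + 100 + 40 + 5 = 1645 (decimal)
Convert one thousand three hundred twenty-seven (English words) → 1×1000 + 3×100 + 27 = 1327 (decimal)
Compute 1645 + 1327 = 2972
Convert 2972 (decimal) → 2972 = 2×1000 + 9×100 + 7×10 + 2 → 2 thousands, 9 hundreds, 7 tens, 2 ones (place-value notation)
2 thousands, 9 hundreds, 7 tens, 2 ones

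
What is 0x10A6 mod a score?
Convert 0x10A6 (hexadecimal) → 1×4096 + 10×16 + 6 = 4262 (decimal)
Convert a score (colloquial) → 20 (decimal)
Compute 4262 mod 20 = 2
2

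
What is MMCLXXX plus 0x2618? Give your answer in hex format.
Convert MMCLXXX (Roman numeral) → 1000 + 1000 + 100 + 50 + 10 + 10 + 10 = 2180 (decimal)
Convert 0x2618 (hexadecimal) → 2×4096 + 6×256 + 1×16 + 8 = 9752 (decimal)
Compute 2180 + 9752 = 11932
Convert 11932 (decimal) → 11932 = 2×4096 + 14×256 + 9×16 + 12 → 0x2E9C (hexadecimal)
0x2E9C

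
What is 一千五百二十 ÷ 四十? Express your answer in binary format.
Convert 一千五百二十 (Chinese numeral) → 1×1000 + 5×100 + 2×10 = 1520 (decimal)
Convert 四十 (Chinese numeral) → 4×10 = 40 (decimal)
Compute 1520 ÷ 40 = 38
Convert 38 (decimal) → 38 = 32 + 4 + 2 → 0b100110 (binary)
0b100110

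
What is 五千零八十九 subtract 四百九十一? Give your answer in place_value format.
Convert 五千零八十九 (Chinese numeral) → 5×1000 + 8×10 + 9 = 5089 (decimal)
Convert 四百九十一 (Chinese numeral) → 4×100 + 9×10 + 1 = 491 (decimal)
Compute 5089 - 491 = 4598
Convert 4598 (decimal) → 4598 = 4×1000 + 5×100 + 9×10 + 8 → 4 thousands, 5 hundreds, 9 tens, 8 ones (place-value notation)
4 thousands, 5 hundreds, 9 tens, 8 ones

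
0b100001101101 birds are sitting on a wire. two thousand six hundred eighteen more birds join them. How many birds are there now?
Convert 0b100001101101 (binary) → 2048 + 64 + 32 + 8 + 4 + 1 = 2157 (decimal)
Convert two thousand six hundred eighteen (English words) → 2×1000 + 6×100 + 18 = 2618 (decimal)
Compute 2157 + 2618 = 4775
4775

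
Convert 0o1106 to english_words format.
Convert 0o1106 (octal) → 1×512 + 1×64 + 6 = 582 (decimal)
Convert 582 (decimal) → 582 = 5×100 + 82 → five hundred eighty-two (English words)
five hundred eighty-two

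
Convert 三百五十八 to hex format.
Convert 三百五十八 (Chinese numeral) → 3×100 + 5×10 + 8 = 358 (decimal)
Convert 358 (decimal) → 358 = 1×256 + 6×16 + 6 → 0x166 (hexadecimal)
0x166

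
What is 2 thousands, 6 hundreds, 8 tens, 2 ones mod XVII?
Convert 2 thousands, 6 hundreds, 8 tens, 2 ones (place-value notation) → 2×1000 + 6×100 + 8×10 + 2 = 2682 (decimal)
Convert XVII (Roman numeral) → 10 + 5 + 1 + 1 = 17 (decimal)
Compute 2682 mod 17 = 13
13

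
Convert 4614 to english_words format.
Convert 4614 (decimal) → 4614 = 4×1000 + 6×100 + 14 → four thousand six hundred fourteen (English words)
four thousand six hundred fourteen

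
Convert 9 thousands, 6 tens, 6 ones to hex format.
Convert 9 thousands, 6 tens, 6 ones (place-value notation) → 9×1000 + 6×10 + 6 = 9066 (decimal)
Convert 9066 (decimal) → 9066 = 2×4096 + 3×256 + 6×16 + 10 → 0x236A (hexadecimal)
0x236A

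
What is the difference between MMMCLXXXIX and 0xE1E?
Convert MMMCLXXXIX (Roman numeral) → 1000 + 1000 + 1000 + 100 + 50 + 10 + 10 + 10 + 9 = 3189 (decimal)
Convert 0xE1E (hexadecimal) → 14×256 + 1×16 + 14 = 3614 (decimal)
Difference: |3189 - 3614| = 425
425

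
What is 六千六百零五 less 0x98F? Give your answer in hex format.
Convert 六千六百零五 (Chinese numeral) → 6×1000 + 6×100 + 5 = 6605 (decimal)
Convert 0x98F (hexadecimal) → 9×256 + 8×16 + 15 = 2447 (decimal)
Compute 6605 - 2447 = 4158
Convert 4158 (decimal) → 4158 = 1×4096 + 3×16 + 14 → 0x103E (hexadecimal)
0x103E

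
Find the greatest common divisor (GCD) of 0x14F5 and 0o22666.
Convert 0x14F5 (hexadecimal) → 1×4096 + 4×256 + 15×16 + 5 = 5365 (decimal)
Convert 0o22666 (octal) → 2×4096 + 2×512 + 6×64 + 6×8 + 6 = 9654 (decimal)
Compute gcd(5365, 9654) = 1
1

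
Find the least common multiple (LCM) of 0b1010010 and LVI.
Convert 0b1010010 (binary) → 64 + 16 + 2 = 82 (decimal)
Convert LVI (Roman numeral) → 50 + 5 + 1 = 56 (decimal)
Compute lcm(82, 56) = 2296
2296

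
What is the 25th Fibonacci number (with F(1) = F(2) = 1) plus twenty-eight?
The 25th Fibonacci number (with F(1) = F(2) = 1) = 75025
Convert twenty-eight (English words) → 28 (decimal)
Compute 75025 + 28 = 75053
75053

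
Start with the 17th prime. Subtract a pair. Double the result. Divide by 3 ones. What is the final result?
Convert the 17th prime (prime index) → 59 (decimal)
Start: 59
Convert a pair (colloquial) → 2 (decimal)
59 - 2 = 57
57 × 2 = 114
Convert 3 ones (place-value notation) → 3 (decimal)
114 ÷ 3 = 38
38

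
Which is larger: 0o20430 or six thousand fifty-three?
Convert 0o20430 (octal) → 2×4096 + 4×64 + 3×8 = 8472 (decimal)
Convert six thousand fifty-three (English words) → 6×1000 + 53 = 6053 (decimal)
Compare 8472 vs 6053: larger = 8472
8472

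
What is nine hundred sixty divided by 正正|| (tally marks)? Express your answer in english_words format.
Convert nine hundred sixty (English words) → 9×100 + 60 = 960 (decimal)
Convert 正正|| (tally marks) → 5 + 5 + 2 = 12 (decimal)
Compute 960 ÷ 12 = 80
Convert 80 (decimal) → eighty (English words)
eighty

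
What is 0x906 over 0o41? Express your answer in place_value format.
Convert 0x906 (hexadecimal) → 9×256 + 6 = 2310 (decimal)
Convert 0o41 (octal) → 4×8 + 1 = 33 (decimal)
Compute 2310 ÷ 33 = 70
Convert 70 (decimal) → 70 = 7×10 → 7 tens (place-value notation)
7 tens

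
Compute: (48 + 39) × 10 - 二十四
Convert 二十四 (Chinese numeral) → 2×10 + 4 = 24 (decimal)
Expression in decimal: (48 + 39) × 10 - 24
Parentheses first: 48 + 39 = 87
Multiply: 87 × 10 = 870
Subtract: 870 - 24 = 846
846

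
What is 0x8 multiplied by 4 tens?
Convert 0x8 (hexadecimal) → 8 (decimal)
Convert 4 tens (place-value notation) → 4×10 = 40 (decimal)
Compute 8 × 40 = 320
320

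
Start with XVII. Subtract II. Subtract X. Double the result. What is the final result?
Convert XVII (Roman numeral) → 10 + 5 + 1 + 1 = 17 (decimal)
Start: 17
Convert II (Roman numeral) → 1 + 1 = 2 (decimal)
17 - 2 = 15
Convert X (Roman numeral) → 10 (decimal)
15 - 10 = 5
5 × 2 = 10
10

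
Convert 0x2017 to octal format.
Convert 0x2017 (hexadecimal) → 2×4096 + 1×16 + 7 = 8215 (decimal)
Convert 8215 (decimal) → 8215 = 2×4096 + 2×8 + 7 → 0o20027 (octal)
0o20027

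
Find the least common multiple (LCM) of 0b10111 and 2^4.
Convert 0b10111 (binary) → 16 + 4 + 2 + 1 = 23 (decimal)
Convert 2^4 (power) → 16 (decimal)
Compute lcm(23, 16) = 368
368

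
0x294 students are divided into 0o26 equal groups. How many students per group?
Convert 0x294 (hexadecimal) → 2×256 + 9×16 + 4 = 660 (decimal)
Convert 0o26 (octal) → 2×8 + 6 = 22 (decimal)
Compute 660 ÷ 22 = 30
30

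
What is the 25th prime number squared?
The 25th prime number = 97
Compute 97² = 97 × 97 = 9409
9409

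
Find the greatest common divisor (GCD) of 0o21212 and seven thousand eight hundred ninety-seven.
Convert 0o21212 (octal) → 2×4096 + 1×512 + 2×64 + 1×8 + 2 = 8842 (decimal)
Convert seven thousand eight hundred ninety-seven (English words) → 7×1000 + 8×100 + 97 = 7897 (decimal)
Compute gcd(8842, 7897) = 1
1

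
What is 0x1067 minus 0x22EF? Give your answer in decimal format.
Convert 0x1067 (hexadecimal) → 1×4096 + 6×16 + 7 = 4199 (decimal)
Convert 0x22EF (hexadecimal) → 2×4096 + 2×256 + 14×16 + 15 = 8943 (decimal)
Compute 4199 - 8943 = -4744
-4744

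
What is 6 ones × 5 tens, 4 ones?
Convert 6 ones (place-value notation) → 6 (decimal)
Convert 5 tens, 4 ones (place-value notation) → 5×10 + 4 = 54 (decimal)
Compute 6 × 54 = 324
324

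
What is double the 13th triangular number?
The 13th triangular number = 13×14/2 = 91
Compute 91 × 2 = 182
182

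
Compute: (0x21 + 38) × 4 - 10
Convert 0x21 (hexadecimal) → 2×16 + 1 = 33 (decimal)
Expression in decimal: (33 + 38) × 4 - 10
Parentheses first: 33 + 38 = 71
Multiply: 71 × 4 = 284
Subtract: 284 - 10 = 274
274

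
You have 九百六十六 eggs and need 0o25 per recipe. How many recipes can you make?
Convert 九百六十六 (Chinese numeral) → 9×100 + 6×10 + 6 = 966 (decimal)
Convert 0o25 (octal) → 2×8 + 5 = 21 (decimal)
Compute 966 ÷ 21 = 46
46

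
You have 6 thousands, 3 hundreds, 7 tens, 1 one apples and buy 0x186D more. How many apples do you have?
Convert 6 thousands, 3 hundreds, 7 tens, 1 one (place-value notation) → 6×1000 + 3×100 + 7×10 + 1 = 6371 (decimal)
Convert 0x186D (hexadecimal) → 1×4096 + 8×256 + 6×16 + 13 = 6253 (decimal)
Compute 6371 + 6253 = 12624
12624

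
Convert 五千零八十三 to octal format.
Convert 五千零八十三 (Chinese numeral) → 5×1000 + 8×10 + 3 = 5083 (decimal)
Convert 5083 (decimal) → 5083 = 1×4096 + 1×512 + 7×64 + 3×8 + 3 → 0o11733 (octal)
0o11733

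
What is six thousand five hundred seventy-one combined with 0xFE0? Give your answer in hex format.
Convert six thousand five hundred seventy-one (English words) → 6×1000 + 5×100 + 71 = 6571 (decimal)
Convert 0xFE0 (hexadecimal) → 15×256 + 14×16 = 4064 (decimal)
Compute 6571 + 4064 = 10635
Convert 10635 (decimal) → 10635 = 2×4096 + 9×256 + 8×16 + 11 → 0x298B (hexadecimal)
0x298B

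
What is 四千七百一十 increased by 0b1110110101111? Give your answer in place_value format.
Convert 四千七百一十 (Chinese numeral) → 4×1000 + 7×100 + 1×10 = 4710 (decimal)
Convert 0b1110110101111 (binary) → 4096 + 2048 + 1024 + 256 + 128 + 32 + 8 + 4 + 2 + 1 = 7599 (decimal)
Compute 4710 + 7599 = 12309
Convert 12309 (decimal) → 12309 = 12×1000 + 3×100 + 9 → 12 thousands, 3 hundreds, 9 ones (place-value notation)
12 thousands, 3 hundreds, 9 ones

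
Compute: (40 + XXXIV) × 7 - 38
Convert XXXIV (Roman numeral) → 10 + 10 + 10 + 4 = 34 (decimal)
Expression in decimal: (40 + 34) × 7 - 38
Parentheses first: 40 + 34 = 74
Multiply: 74 × 7 = 518
Subtract: 518 - 38 = 480
480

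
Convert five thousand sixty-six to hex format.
Convert five thousand sixty-six (English words) → 5×1000 + 66 = 5066 (decimal)
Convert 5066 (decimal) → 5066 = 1×4096 + 3×256 + 12×16 + 10 → 0x13CA (hexadecimal)
0x13CA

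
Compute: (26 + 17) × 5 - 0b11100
Convert 0b11100 (binary) → 16 + 8 + 4 = 28 (decimal)
Expression in decimal: (26 + 17) × 5 - 28
Parentheses first: 26 + 17 = 43
Multiply: 43 × 5 = 215
Subtract: 215 - 28 = 187
187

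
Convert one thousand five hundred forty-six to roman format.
Convert one thousand five hundred forty-six (English words) → 1×1000 + 5×100 + 46 = 1546 (decimal)
Convert 1546 (decimal) → 1546 = 1000 + 500 + 40 + 5 + 1 → MDXLVI (Roman numeral)
MDXLVI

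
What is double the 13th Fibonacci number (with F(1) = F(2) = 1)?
The 13th Fibonacci number (with F(1) = F(2) = 1): 1, 1, 2, 3, 5, 8, 13, 21, 34, 55, 89, 144, 233 → 233
Compute 233 × 2 = 466
466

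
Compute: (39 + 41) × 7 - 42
Parentheses first: 39 + 41 = 80
Multiply: 80 × 7 = 560
Subtract: 560 - 42 = 518
518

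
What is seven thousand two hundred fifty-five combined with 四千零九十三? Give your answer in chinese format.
Convert seven thousand two hundred fifty-five (English words) → 7×1000 + 2×100 + 55 = 7255 (decimal)
Convert 四千零九十三 (Chinese numeral) → 4×1000 + 9×10 + 3 = 4093 (decimal)
Compute 7255 + 4093 = 11348
Convert 11348 (decimal) → 11348 = 1×10000 + 1×1000 + 3×100 + 4×10 + 8 → 一万一千三百四十八 (Chinese numeral)
一万一千三百四十八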